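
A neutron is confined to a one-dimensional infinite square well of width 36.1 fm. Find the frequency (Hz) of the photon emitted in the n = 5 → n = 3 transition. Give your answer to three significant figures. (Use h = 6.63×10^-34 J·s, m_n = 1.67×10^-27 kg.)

f = 6.09×10^20 Hz

E_1 = h²/(8m_nL²) = 2.525×10^-14 J and ΔE = (5² − 3²)E_1 = 4.040×10^-13 J.
f = ΔE/h = 4.040×10^-13/6.63×10^-34 = 6.09×10^20 Hz.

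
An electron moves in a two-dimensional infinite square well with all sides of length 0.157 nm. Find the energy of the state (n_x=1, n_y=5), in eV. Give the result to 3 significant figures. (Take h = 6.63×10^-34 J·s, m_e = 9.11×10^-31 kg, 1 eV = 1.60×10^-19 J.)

E = 398 eV

For a 2D rectangular well E = (h²/8m_e)·Σ n_i²/L_i² = (6.63×10^-34)²/(8·9.11×10^-31) · [1²/(0.157 nm)² + 5²/(0.157 nm)²].
Evaluating gives E = 6.362×10^-17 J = 398 eV.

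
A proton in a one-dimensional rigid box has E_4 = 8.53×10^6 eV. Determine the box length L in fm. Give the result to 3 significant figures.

From E_n = n²h²/(8m_pL²), L = n·h/√(8m_pE_n).
E_4 = 8.53×10^6 eV = 1.367×10^-12 J, so L = 4·6.626×10^-34/√(8·1.673×10^-27·1.367×10^-12) = 1.96×10^-14 m = 19.6 fm.

L = 19.6 fm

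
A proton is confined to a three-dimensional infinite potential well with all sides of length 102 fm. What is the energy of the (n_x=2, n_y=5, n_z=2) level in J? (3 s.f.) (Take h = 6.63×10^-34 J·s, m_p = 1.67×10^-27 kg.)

E = 1.04×10^-13 J

For a 3D rectangular well E = (h²/8m_p)·Σ n_i²/L_i² = (6.63×10^-34)²/(8·1.67×10^-27) · [2²/(102 fm)² + 5²/(102 fm)² + 2²/(102 fm)²].
Evaluating gives E = 1.04×10^-13 J.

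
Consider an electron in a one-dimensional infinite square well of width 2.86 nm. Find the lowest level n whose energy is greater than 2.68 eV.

n = 8

E_1 = h²/(8m_eL²) = 7.366×10^-21 J = 0.04598 eV.
Need n² > 2.68/0.04598 = 58.29, i.e. n > 7.635.
The smallest integer satisfying this is n = 8.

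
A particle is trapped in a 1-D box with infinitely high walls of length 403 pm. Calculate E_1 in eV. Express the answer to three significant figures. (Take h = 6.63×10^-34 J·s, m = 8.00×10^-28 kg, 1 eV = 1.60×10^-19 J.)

E_1 = 0.00264 eV

For an infinite well E_n = n²h²/(8mL²), so E_1 = h²/(8mL²) = (6.63×10^-34)²/(8·8.00×10^-28·(4.03×10^-10 m)²) = 4.229×10^-22 J.
Converting, E_1 = 4.229×10^-22 J / (1.60×10^-19 J/eV) = 0.00264 eV.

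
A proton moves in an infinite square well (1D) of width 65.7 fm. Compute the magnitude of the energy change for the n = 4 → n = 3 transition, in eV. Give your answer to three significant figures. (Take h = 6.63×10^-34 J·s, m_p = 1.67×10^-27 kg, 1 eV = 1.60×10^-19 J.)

E_1 = h²/(8m_pL²) = 7.622×10^-15 J.
|ΔE| = |4² − 3²|·E_1 = 7·7.622×10^-15 J = 5.335×10^-14 J = 3.33×10^5 eV.

|ΔE| = 3.33×10^5 eV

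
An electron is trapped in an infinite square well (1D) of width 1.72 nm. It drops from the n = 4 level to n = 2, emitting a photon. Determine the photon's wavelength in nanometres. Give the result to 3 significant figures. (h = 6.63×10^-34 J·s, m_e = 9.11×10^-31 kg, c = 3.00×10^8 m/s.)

E_1 = h²/(8m_eL²) = 2.039×10^-20 J, so ΔE = (4² − 2²)E_1 = 2.447×10^-19 J.
λ = hc/ΔE = (6.63×10^-34·3.00×10^8)/2.447×10^-19 = 8.13×10^-7 m = 813 nm.

λ = 813 nm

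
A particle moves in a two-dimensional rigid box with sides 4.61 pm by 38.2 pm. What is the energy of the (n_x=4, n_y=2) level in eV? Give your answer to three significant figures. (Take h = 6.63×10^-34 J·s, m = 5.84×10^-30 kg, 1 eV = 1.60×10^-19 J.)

For a 2D rectangular well E = (h²/8m)·Σ n_i²/L_i² = (6.63×10^-34)²/(8·5.84×10^-30) · [4²/(4.61 pm)² + 2²/(38.2 pm)²].
Evaluating gives E = 7.109×10^-15 J = 4.44×10^4 eV.

E = 4.44×10^4 eV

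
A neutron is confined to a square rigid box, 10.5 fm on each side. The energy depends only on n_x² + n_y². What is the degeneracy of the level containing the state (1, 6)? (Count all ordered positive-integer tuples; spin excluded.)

The level has n_x² + n_y² = 37. The ordered positive-integer solutions are (1, 6), (6, 1).
That gives 2 states.

degeneracy = 2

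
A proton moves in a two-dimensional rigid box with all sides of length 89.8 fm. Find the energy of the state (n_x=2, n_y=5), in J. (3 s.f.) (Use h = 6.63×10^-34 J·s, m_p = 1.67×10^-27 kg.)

E = 1.18×10^-13 J

For a 2D rectangular well E = (h²/8m_p)·Σ n_i²/L_i² = (6.63×10^-34)²/(8·1.67×10^-27) · [2²/(89.8 fm)² + 5²/(89.8 fm)²].
Evaluating gives E = 1.18×10^-13 J.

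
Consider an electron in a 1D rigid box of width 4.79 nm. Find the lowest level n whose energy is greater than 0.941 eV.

n = 8

E_1 = h²/(8m_eL²) = 2.626×10^-21 J = 0.01639 eV.
Need n² > 0.941/0.01639 = 57.41, i.e. n > 7.577.
The smallest integer satisfying this is n = 8.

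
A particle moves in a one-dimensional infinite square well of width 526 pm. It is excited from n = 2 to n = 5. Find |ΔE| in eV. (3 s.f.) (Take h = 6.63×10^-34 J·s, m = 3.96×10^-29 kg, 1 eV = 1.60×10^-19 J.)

|ΔE| = 0.658 eV

E_1 = h²/(8mL²) = 5.015×10^-21 J.
|ΔE| = |2² − 5²|·E_1 = 21·5.015×10^-21 J = 1.053×10^-19 J = 0.658 eV.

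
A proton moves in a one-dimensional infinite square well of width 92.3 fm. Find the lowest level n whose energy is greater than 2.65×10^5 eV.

n = 4

E_1 = h²/(8m_pL²) = 3.850×10^-15 J = 2.403×10^4 eV.
Need n² > 2.65×10^5/2.403×10^4 = 11.03, i.e. n > 3.321.
The smallest integer satisfying this is n = 4.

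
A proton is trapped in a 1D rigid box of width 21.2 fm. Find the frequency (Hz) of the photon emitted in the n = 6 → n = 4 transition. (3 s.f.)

E_1 = h²/(8m_pL²) = 7.299×10^-14 J and ΔE = (6² − 4²)E_1 = 1.460×10^-12 J.
f = ΔE/h = 1.460×10^-12/6.626×10^-34 = 2.20×10^21 Hz.

f = 2.20×10^21 Hz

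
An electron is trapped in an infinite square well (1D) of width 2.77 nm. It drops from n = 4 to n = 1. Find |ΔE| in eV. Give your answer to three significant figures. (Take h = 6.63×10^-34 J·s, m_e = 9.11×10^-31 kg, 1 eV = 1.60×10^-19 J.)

|ΔE| = 0.737 eV

E_1 = h²/(8m_eL²) = 7.861×10^-21 J.
|ΔE| = |4² − 1²|·E_1 = 15·7.861×10^-21 J = 1.179×10^-19 J = 0.737 eV.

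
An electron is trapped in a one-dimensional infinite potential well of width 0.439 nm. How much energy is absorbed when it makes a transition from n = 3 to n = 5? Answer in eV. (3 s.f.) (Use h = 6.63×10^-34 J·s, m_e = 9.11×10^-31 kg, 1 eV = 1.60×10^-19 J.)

E_1 = h²/(8m_eL²) = 3.130×10^-19 J.
|ΔE| = |3² − 5²|·E_1 = 16·3.130×10^-19 J = 5.008×10^-18 J = 31.3 eV.

|ΔE| = 31.3 eV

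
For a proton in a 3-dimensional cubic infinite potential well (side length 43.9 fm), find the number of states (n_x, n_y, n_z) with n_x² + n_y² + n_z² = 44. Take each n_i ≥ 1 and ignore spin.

The level has n_x² + n_y² + n_z² = 44. The ordered positive-integer solutions are (2, 2, 6), (2, 6, 2), (6, 2, 2).
That gives 3 states.

degeneracy = 3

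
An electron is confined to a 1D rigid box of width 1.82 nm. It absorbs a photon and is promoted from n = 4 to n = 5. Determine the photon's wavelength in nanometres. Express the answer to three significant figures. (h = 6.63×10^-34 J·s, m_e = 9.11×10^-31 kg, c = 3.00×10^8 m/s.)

λ = 1.21×10^3 nm

E_1 = h²/(8m_eL²) = 1.821×10^-20 J, so ΔE = (5² − 4²)E_1 = 1.639×10^-19 J.
λ = hc/ΔE = (6.63×10^-34·3.00×10^8)/1.639×10^-19 = 1.21×10^-6 m = 1.21×10^3 nm.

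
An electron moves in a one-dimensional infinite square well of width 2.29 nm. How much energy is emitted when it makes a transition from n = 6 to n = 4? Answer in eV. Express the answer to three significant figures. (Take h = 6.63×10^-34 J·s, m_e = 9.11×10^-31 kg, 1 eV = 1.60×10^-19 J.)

E_1 = h²/(8m_eL²) = 1.150×10^-20 J.
|ΔE| = |6² − 4²|·E_1 = 20·1.150×10^-20 J = 2.300×10^-19 J = 1.44 eV.

|ΔE| = 1.44 eV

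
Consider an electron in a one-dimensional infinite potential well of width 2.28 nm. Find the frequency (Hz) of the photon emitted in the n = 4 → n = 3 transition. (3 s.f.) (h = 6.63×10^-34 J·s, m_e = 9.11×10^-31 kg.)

f = 1.22×10^14 Hz

E_1 = h²/(8m_eL²) = 1.160×10^-20 J and ΔE = (4² − 3²)E_1 = 8.120×10^-20 J.
f = ΔE/h = 8.120×10^-20/6.63×10^-34 = 1.22×10^14 Hz.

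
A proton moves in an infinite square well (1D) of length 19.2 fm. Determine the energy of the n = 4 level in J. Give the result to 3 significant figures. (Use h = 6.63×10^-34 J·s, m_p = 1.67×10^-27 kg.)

For an infinite well E_n = n²h²/(8m_pL²), so E_1 = h²/(8m_pL²) = (6.63×10^-34)²/(8·1.67×10^-27·(1.92×10^-14 m)²) = 8.925×10^-14 J.
Then E_4 = 4²·E_1 = 16·8.925×10^-14 J = 1.43×10^-12 J.

E_4 = 1.43×10^-12 J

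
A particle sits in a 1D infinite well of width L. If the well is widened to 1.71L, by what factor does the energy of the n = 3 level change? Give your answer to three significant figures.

E_n ∝ 1/L², so the energy scales by 1/1.71² = 0.342.

0.342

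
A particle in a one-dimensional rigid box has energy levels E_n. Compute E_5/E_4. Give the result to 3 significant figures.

E_n ∝ n², so E_5/E_4 = 5²/4² = 25/16 = 1.56.

1.56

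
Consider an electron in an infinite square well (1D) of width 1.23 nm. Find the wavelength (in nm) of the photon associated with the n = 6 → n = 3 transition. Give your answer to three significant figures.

λ = 185 nm

E_1 = h²/(8m_eL²) = 3.982×10^-20 J, so ΔE = (6² − 3²)E_1 = 1.075×10^-18 J.
λ = hc/ΔE = (6.626×10^-34·2.998×10^8)/1.075×10^-18 = 1.85×10^-7 m = 185 nm.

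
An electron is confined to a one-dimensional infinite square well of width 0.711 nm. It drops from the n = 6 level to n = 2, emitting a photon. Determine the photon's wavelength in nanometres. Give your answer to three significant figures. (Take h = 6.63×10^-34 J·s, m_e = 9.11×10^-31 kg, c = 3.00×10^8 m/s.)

λ = 52.1 nm

E_1 = h²/(8m_eL²) = 1.193×10^-19 J, so ΔE = (6² − 2²)E_1 = 3.818×10^-18 J.
λ = hc/ΔE = (6.63×10^-34·3.00×10^8)/3.818×10^-18 = 5.21×10^-8 m = 52.1 nm.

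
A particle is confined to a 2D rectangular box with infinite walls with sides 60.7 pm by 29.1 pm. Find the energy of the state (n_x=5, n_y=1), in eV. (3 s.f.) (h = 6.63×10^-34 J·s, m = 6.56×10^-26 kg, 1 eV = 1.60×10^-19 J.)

For a 2D rectangular well E = (h²/8m)·Σ n_i²/L_i² = (6.63×10^-34)²/(8·6.56×10^-26) · [5²/(60.7 pm)² + 1²/(29.1 pm)²].
Evaluating gives E = 6.672×10^-21 J = 0.0417 eV.

E = 0.0417 eV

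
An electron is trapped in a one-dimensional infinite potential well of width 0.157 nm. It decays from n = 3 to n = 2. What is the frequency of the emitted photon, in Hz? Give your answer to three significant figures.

f = 1.84×10^16 Hz

E_1 = h²/(8m_eL²) = 2.444×10^-18 J and ΔE = (3² − 2²)E_1 = 1.222×10^-17 J.
f = ΔE/h = 1.222×10^-17/6.626×10^-34 = 1.84×10^16 Hz.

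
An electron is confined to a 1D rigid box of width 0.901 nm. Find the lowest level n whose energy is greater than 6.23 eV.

E_1 = h²/(8m_eL²) = 7.422×10^-20 J = 0.4633 eV.
Need n² > 6.23/0.4633 = 13.45, i.e. n > 3.667.
The smallest integer satisfying this is n = 4.

n = 4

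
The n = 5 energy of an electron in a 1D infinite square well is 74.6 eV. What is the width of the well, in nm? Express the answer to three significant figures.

From E_n = n²h²/(8m_eL²), L = n·h/√(8m_eE_n).
E_5 = 74.6 eV = 1.195×10^-17 J, so L = 5·6.626×10^-34/√(8·9.109×10^-31·1.195×10^-17) = 3.55×10^-10 m = 0.355 nm.

L = 0.355 nm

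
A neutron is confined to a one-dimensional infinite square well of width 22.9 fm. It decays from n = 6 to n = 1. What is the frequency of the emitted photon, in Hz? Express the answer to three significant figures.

f = 3.30×10^21 Hz

E_1 = h²/(8m_nL²) = 6.248×10^-14 J and ΔE = (6² − 1²)E_1 = 2.187×10^-12 J.
f = ΔE/h = 2.187×10^-12/6.626×10^-34 = 3.30×10^21 Hz.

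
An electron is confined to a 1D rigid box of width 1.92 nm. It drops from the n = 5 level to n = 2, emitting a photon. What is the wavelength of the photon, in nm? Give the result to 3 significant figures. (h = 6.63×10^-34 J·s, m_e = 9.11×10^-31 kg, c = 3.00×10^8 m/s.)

E_1 = h²/(8m_eL²) = 1.636×10^-20 J, so ΔE = (5² − 2²)E_1 = 3.436×10^-19 J.
λ = hc/ΔE = (6.63×10^-34·3.00×10^8)/3.436×10^-19 = 5.79×10^-7 m = 579 nm.

λ = 579 nm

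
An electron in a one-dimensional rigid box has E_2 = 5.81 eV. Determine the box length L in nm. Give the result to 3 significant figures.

From E_n = n²h²/(8m_eL²), L = n·h/√(8m_eE_n).
E_2 = 5.81 eV = 9.308×10^-19 J, so L = 2·6.626×10^-34/√(8·9.109×10^-31·9.308×10^-19) = 5.09×10^-10 m = 0.509 nm.

L = 0.509 nm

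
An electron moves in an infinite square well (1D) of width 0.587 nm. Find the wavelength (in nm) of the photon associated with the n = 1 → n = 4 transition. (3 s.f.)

E_1 = h²/(8m_eL²) = 1.749×10^-19 J, so ΔE = (4² − 1²)E_1 = 2.623×10^-18 J.
λ = hc/ΔE = (6.626×10^-34·2.998×10^8)/2.623×10^-18 = 7.57×10^-8 m = 75.7 nm.

λ = 75.7 nm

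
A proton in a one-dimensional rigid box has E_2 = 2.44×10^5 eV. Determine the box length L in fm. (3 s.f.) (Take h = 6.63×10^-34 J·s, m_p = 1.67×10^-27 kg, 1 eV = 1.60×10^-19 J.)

L = 58.1 fm

From E_n = n²h²/(8m_pL²), L = n·h/√(8m_pE_n).
E_2 = 2.44×10^5 eV = 3.904×10^-14 J, so L = 2·6.63×10^-34/√(8·1.67×10^-27·3.904×10^-14) = 5.81×10^-14 m = 58.1 fm.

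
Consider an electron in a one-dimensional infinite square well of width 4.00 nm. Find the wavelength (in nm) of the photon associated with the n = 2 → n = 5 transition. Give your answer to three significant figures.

λ = 2.51×10^3 nm

E_1 = h²/(8m_eL²) = 3.765×10^-21 J, so ΔE = (5² − 2²)E_1 = 7.906×10^-20 J.
λ = hc/ΔE = (6.626×10^-34·2.998×10^8)/7.906×10^-20 = 2.51×10^-6 m = 2.51×10^3 nm.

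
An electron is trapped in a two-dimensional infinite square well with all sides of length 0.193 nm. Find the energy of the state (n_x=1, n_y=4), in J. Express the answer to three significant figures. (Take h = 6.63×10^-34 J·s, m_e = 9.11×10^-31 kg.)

E = 2.75×10^-17 J

For a 2D rectangular well E = (h²/8m_e)·Σ n_i²/L_i² = (6.63×10^-34)²/(8·9.11×10^-31) · [1²/(0.193 nm)² + 4²/(0.193 nm)²].
Evaluating gives E = 2.75×10^-17 J.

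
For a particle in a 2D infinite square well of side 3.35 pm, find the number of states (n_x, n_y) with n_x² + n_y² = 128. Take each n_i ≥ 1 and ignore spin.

degeneracy = 1

The level has n_x² + n_y² = 128. The ordered positive-integer solutions are (8, 8).
That gives 1 state.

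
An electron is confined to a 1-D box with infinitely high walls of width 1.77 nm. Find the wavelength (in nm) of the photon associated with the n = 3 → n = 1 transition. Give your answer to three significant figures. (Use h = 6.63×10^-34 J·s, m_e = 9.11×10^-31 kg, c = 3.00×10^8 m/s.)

λ = 1.29×10^3 nm

E_1 = h²/(8m_eL²) = 1.925×10^-20 J, so ΔE = (3² − 1²)E_1 = 1.540×10^-19 J.
λ = hc/ΔE = (6.63×10^-34·3.00×10^8)/1.540×10^-19 = 1.29×10^-6 m = 1.29×10^3 nm.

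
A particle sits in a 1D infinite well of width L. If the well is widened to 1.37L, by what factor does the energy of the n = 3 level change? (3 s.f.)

0.533

E_n ∝ 1/L², so the energy scales by 1/1.37² = 0.533.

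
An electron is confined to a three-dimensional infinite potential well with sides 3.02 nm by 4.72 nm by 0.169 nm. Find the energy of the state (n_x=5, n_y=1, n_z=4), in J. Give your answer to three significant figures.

For a 3D rectangular well E = (h²/8m_e)·Σ n_i²/L_i² = (6.626×10^-34)²/(8·9.109×10^-31) · [5²/(3.02 nm)² + 1²/(4.72 nm)² + 4²/(0.169 nm)²].
Evaluating gives E = 3.39×10^-17 J.

E = 3.39×10^-17 J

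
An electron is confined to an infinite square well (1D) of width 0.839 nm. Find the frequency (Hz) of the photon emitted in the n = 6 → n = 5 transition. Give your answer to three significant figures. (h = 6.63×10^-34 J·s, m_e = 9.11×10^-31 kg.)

f = 1.42×10^15 Hz

E_1 = h²/(8m_eL²) = 8.568×10^-20 J and ΔE = (6² − 5²)E_1 = 9.425×10^-19 J.
f = ΔE/h = 9.425×10^-19/6.63×10^-34 = 1.42×10^15 Hz.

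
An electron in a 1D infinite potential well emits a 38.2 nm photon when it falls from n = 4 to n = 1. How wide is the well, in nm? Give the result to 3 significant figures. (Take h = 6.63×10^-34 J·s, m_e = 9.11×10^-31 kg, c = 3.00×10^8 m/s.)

The photon carries ΔE = hc/λ = 6.63×10^-34·3.00×10^8/3.82×10^-8 m = 5.207×10^-18 J.
Since ΔE = (4² − 1²)E_1, E_1 = 3.471×10^-19 J, and L = h/√(8m_eE_1) = 4.17×10^-10 m = 0.417 nm.

L = 0.417 nm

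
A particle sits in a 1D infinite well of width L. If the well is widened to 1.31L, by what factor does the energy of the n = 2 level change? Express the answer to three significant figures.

E_n ∝ 1/L², so the energy scales by 1/1.31² = 0.583.

0.583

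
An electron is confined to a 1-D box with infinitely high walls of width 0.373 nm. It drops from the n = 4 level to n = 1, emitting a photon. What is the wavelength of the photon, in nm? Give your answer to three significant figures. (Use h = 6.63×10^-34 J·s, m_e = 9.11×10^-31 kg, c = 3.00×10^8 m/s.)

E_1 = h²/(8m_eL²) = 4.335×10^-19 J, so ΔE = (4² − 1²)E_1 = 6.502×10^-18 J.
λ = hc/ΔE = (6.63×10^-34·3.00×10^8)/6.502×10^-18 = 3.06×10^-8 m = 30.6 nm.

λ = 30.6 nm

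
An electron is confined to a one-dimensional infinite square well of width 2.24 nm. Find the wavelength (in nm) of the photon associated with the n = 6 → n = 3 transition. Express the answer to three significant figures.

λ = 613 nm

E_1 = h²/(8m_eL²) = 1.201×10^-20 J, so ΔE = (6² − 3²)E_1 = 3.243×10^-19 J.
λ = hc/ΔE = (6.626×10^-34·2.998×10^8)/3.243×10^-19 = 6.13×10^-7 m = 613 nm.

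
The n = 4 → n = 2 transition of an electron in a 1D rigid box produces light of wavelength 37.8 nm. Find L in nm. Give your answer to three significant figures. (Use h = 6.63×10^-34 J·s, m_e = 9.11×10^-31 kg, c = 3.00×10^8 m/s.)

The photon carries ΔE = hc/λ = 6.63×10^-34·3.00×10^8/3.78×10^-8 m = 5.262×10^-18 J.
Since ΔE = (4² − 2²)E_1, E_1 = 4.385×10^-19 J, and L = h/√(8m_eE_1) = 3.71×10^-10 m = 0.371 nm.

L = 0.371 nm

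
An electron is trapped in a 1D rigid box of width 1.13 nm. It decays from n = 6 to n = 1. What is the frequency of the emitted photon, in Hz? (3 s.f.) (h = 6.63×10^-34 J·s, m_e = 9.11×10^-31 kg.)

E_1 = h²/(8m_eL²) = 4.723×10^-20 J and ΔE = (6² − 1²)E_1 = 1.653×10^-18 J.
f = ΔE/h = 1.653×10^-18/6.63×10^-34 = 2.49×10^15 Hz.

f = 2.49×10^15 Hz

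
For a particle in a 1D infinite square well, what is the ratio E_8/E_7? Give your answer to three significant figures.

E_n ∝ n², so E_8/E_7 = 8²/7² = 64/49 = 1.31.

1.31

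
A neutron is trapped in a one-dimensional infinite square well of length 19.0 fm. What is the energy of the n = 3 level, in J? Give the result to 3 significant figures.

E_3 = 8.17×10^-13 J

For an infinite well E_n = n²h²/(8m_nL²), so E_1 = h²/(8m_nL²) = (6.626×10^-34)²/(8·1.675×10^-27·(1.90×10^-14 m)²) = 9.076×10^-14 J.
Then E_3 = 3²·E_1 = 9·9.076×10^-14 J = 8.17×10^-13 J.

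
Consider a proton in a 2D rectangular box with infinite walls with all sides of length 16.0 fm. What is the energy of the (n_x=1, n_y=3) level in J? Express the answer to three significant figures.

For a 2D rectangular well E = (h²/8m_p)·Σ n_i²/L_i² = (6.626×10^-34)²/(8·1.673×10^-27) · [1²/(16.0 fm)² + 3²/(16.0 fm)²].
Evaluating gives E = 1.28×10^-12 J.

E = 1.28×10^-12 J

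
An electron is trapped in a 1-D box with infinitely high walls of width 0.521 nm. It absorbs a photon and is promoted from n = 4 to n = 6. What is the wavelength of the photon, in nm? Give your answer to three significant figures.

λ = 44.7 nm

E_1 = h²/(8m_eL²) = 2.220×10^-19 J, so ΔE = (6² − 4²)E_1 = 4.440×10^-18 J.
λ = hc/ΔE = (6.626×10^-34·2.998×10^8)/4.440×10^-18 = 4.47×10^-8 m = 44.7 nm.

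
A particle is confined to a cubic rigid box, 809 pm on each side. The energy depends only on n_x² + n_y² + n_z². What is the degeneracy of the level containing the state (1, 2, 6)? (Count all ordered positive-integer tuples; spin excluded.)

The level has n_x² + n_y² + n_z² = 41. The ordered positive-integer solutions are (1, 2, 6), (1, 6, 2), (2, 1, 6), (2, 6, 1), (3, 4, 4), (4, 3, 4), (4, 4, 3), (6, 1, 2), (6, 2, 1).
That gives 9 states.

degeneracy = 9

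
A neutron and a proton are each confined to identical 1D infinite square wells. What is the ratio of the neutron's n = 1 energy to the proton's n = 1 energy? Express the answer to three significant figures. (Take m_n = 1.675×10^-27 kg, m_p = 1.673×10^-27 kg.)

E_n ∝ 1/m at fixed n and L, so the ratio is m_p/m_n = 1.673×10^-27/1.675×10^-27 = 0.999.

0.999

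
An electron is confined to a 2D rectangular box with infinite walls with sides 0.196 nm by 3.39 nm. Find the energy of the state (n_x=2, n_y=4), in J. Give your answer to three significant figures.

For a 2D rectangular well E = (h²/8m_e)·Σ n_i²/L_i² = (6.626×10^-34)²/(8·9.109×10^-31) · [2²/(0.196 nm)² + 4²/(3.39 nm)²].
Evaluating gives E = 6.36×10^-18 J.

E = 6.36×10^-18 J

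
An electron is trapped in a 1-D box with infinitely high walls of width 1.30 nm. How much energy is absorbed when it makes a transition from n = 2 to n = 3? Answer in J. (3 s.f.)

E_1 = h²/(8m_eL²) = 3.565×10^-20 J.
|ΔE| = |2² − 3²|·E_1 = 5·3.565×10^-20 J = 1.78×10^-19 J.

|ΔE| = 1.78×10^-19 J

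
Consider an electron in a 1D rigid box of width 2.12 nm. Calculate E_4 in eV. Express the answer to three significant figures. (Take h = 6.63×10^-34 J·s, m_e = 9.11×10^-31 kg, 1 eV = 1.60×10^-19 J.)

For an infinite well E_n = n²h²/(8m_eL²), so E_1 = h²/(8m_eL²) = (6.63×10^-34)²/(8·9.11×10^-31·(2.12×10^-9 m)²) = 1.342×10^-20 J.
Then E_4 = 4²·E_1 = 16·1.342×10^-20 J = 2.147×10^-19 J.
Converting, E_4 = 2.147×10^-19 J / (1.60×10^-19 J/eV) = 1.34 eV.

E_4 = 1.34 eV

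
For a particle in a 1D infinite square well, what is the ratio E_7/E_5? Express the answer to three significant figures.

E_n ∝ n², so E_7/E_5 = 7²/5² = 49/25 = 1.96.

1.96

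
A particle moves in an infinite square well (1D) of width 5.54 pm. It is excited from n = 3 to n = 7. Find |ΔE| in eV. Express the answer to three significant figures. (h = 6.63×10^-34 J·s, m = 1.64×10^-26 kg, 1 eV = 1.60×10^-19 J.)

E_1 = h²/(8mL²) = 1.092×10^-19 J.
|ΔE| = |3² − 7²|·E_1 = 40·1.092×10^-19 J = 4.368×10^-18 J = 27.3 eV.

|ΔE| = 27.3 eV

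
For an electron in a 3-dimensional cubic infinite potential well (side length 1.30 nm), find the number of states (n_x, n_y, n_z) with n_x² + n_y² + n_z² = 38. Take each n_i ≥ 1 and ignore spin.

degeneracy = 9

The level has n_x² + n_y² + n_z² = 38. The ordered positive-integer solutions are (1, 1, 6), (1, 6, 1), (2, 3, 5), (2, 5, 3), (3, 2, 5), (3, 5, 2), (5, 2, 3), (5, 3, 2), (6, 1, 1).
That gives 9 states.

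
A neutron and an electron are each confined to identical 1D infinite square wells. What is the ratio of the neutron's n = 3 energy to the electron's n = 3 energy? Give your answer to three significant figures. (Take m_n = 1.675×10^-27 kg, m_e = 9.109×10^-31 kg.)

E_n ∝ 1/m at fixed n and L, so the ratio is m_e/m_n = 9.109×10^-31/1.675×10^-27 = 5.44×10^-4.

5.44×10^-4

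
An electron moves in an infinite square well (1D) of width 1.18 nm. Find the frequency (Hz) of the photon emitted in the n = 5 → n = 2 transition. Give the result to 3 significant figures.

f = 1.37×10^15 Hz

E_1 = h²/(8m_eL²) = 4.327×10^-20 J and ΔE = (5² − 2²)E_1 = 9.087×10^-19 J.
f = ΔE/h = 9.087×10^-19/6.626×10^-34 = 1.37×10^15 Hz.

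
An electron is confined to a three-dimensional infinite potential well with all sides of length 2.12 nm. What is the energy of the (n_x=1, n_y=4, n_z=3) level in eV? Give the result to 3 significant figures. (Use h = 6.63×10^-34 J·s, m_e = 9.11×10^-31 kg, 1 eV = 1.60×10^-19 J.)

For a 3D rectangular well E = (h²/8m_e)·Σ n_i²/L_i² = (6.63×10^-34)²/(8·9.11×10^-31) · [1²/(2.12 nm)² + 4²/(2.12 nm)² + 3²/(2.12 nm)²].
Evaluating gives E = 3.489×10^-19 J = 2.18 eV.

E = 2.18 eV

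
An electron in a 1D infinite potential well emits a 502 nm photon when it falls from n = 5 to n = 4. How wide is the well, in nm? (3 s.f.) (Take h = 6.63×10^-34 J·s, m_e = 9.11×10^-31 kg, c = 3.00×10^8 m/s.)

The photon carries ΔE = hc/λ = 6.63×10^-34·3.00×10^8/5.02×10^-7 m = 3.962×10^-19 J.
Since ΔE = (5² − 4²)E_1, E_1 = 4.402×10^-20 J, and L = h/√(8m_eE_1) = 1.17×10^-9 m = 1.17 nm.

L = 1.17 nm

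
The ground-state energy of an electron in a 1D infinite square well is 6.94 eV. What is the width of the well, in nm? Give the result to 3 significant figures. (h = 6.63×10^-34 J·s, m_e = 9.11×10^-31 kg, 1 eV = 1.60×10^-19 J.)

L = 0.233 nm

From E_n = n²h²/(8m_eL²), L = n·h/√(8m_eE_n).
E_1 = 6.94 eV = 1.110×10^-18 J, so L = 1·6.63×10^-34/√(8·9.11×10^-31·1.110×10^-18) = 2.33×10^-10 m = 0.233 nm.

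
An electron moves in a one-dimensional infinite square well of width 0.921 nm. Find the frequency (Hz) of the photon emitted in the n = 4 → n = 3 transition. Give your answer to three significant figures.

E_1 = h²/(8m_eL²) = 7.103×10^-20 J and ΔE = (4² − 3²)E_1 = 4.972×10^-19 J.
f = ΔE/h = 4.972×10^-19/6.626×10^-34 = 7.50×10^14 Hz.

f = 7.50×10^14 Hz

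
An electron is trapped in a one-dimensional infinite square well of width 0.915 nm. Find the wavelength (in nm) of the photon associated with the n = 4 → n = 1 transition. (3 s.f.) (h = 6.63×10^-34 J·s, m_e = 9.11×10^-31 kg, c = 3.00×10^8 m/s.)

E_1 = h²/(8m_eL²) = 7.204×10^-20 J, so ΔE = (4² − 1²)E_1 = 1.081×10^-18 J.
λ = hc/ΔE = (6.63×10^-34·3.00×10^8)/1.081×10^-18 = 1.84×10^-7 m = 184 nm.

λ = 184 nm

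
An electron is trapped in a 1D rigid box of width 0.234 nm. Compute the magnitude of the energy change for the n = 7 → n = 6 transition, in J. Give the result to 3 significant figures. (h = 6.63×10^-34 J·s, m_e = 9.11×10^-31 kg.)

|ΔE| = 1.43×10^-17 J

E_1 = h²/(8m_eL²) = 1.102×10^-18 J.
|ΔE| = |7² − 6²|·E_1 = 13·1.102×10^-18 J = 1.43×10^-17 J.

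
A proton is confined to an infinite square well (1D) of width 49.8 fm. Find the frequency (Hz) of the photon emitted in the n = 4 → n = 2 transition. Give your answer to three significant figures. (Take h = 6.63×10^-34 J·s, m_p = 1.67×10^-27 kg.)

E_1 = h²/(8m_pL²) = 1.327×10^-14 J and ΔE = (4² − 2²)E_1 = 1.592×10^-13 J.
f = ΔE/h = 1.592×10^-13/6.63×10^-34 = 2.40×10^20 Hz.

f = 2.40×10^20 Hz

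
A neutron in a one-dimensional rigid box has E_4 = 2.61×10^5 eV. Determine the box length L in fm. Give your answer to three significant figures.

L = 112 fm

From E_n = n²h²/(8m_nL²), L = n·h/√(8m_nE_n).
E_4 = 2.61×10^5 eV = 4.181×10^-14 J, so L = 4·6.626×10^-34/√(8·1.675×10^-27·4.181×10^-14) = 1.12×10^-13 m = 112 fm.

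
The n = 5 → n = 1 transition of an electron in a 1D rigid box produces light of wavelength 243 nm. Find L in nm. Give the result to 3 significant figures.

L = 1.33 nm

The photon carries ΔE = hc/λ = 6.626×10^-34·2.998×10^8/2.43×10^-7 m = 8.175×10^-19 J.
Since ΔE = (5² − 1²)E_1, E_1 = 3.406×10^-20 J, and L = h/√(8m_eE_1) = 1.33×10^-9 m = 1.33 nm.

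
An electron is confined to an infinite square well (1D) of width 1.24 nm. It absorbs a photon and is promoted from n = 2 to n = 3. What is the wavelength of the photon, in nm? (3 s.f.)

E_1 = h²/(8m_eL²) = 3.918×10^-20 J, so ΔE = (3² − 2²)E_1 = 1.959×10^-19 J.
λ = hc/ΔE = (6.626×10^-34·2.998×10^8)/1.959×10^-19 = 1.01×10^-6 m = 1.01×10^3 nm.

λ = 1.01×10^3 nm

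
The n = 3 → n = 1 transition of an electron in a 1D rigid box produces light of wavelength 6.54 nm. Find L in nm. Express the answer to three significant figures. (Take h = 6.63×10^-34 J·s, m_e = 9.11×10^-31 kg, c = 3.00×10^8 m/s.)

L = 0.126 nm

The photon carries ΔE = hc/λ = 6.63×10^-34·3.00×10^8/6.54×10^-9 m = 3.041×10^-17 J.
Since ΔE = (3² − 1²)E_1, E_1 = 3.801×10^-18 J, and L = h/√(8m_eE_1) = 1.26×10^-10 m = 0.126 nm.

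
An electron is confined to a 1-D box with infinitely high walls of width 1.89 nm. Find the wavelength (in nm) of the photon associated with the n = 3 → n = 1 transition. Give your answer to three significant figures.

E_1 = h²/(8m_eL²) = 1.687×10^-20 J, so ΔE = (3² − 1²)E_1 = 1.350×10^-19 J.
λ = hc/ΔE = (6.626×10^-34·2.998×10^8)/1.350×10^-19 = 1.47×10^-6 m = 1.47×10^3 nm.

λ = 1.47×10^3 nm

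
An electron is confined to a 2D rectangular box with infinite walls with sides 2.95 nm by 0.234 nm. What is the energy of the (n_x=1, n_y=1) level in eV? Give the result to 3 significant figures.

E = 6.91 eV

For a 2D rectangular well E = (h²/8m_e)·Σ n_i²/L_i² = (6.626×10^-34)²/(8·9.109×10^-31) · [1²/(2.95 nm)² + 1²/(0.234 nm)²].
Evaluating gives E = 1.107×10^-18 J = 6.91 eV.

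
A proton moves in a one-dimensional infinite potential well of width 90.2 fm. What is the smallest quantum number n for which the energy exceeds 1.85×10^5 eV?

n = 3

E_1 = h²/(8m_pL²) = 4.032×10^-15 J = 2.517×10^4 eV.
Need n² > 1.85×10^5/2.517×10^4 = 7.350, i.e. n > 2.711.
The smallest integer satisfying this is n = 3.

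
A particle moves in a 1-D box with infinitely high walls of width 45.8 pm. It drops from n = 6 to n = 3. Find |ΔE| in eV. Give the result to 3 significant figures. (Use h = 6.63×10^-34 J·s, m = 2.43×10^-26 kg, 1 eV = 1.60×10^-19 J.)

|ΔE| = 0.182 eV

E_1 = h²/(8mL²) = 1.078×10^-21 J.
|ΔE| = |6² − 3²|·E_1 = 27·1.078×10^-21 J = 2.911×10^-20 J = 0.182 eV.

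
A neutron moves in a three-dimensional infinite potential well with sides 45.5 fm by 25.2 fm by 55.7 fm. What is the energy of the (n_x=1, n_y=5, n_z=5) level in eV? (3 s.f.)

For a 3D rectangular well E = (h²/8m_n)·Σ n_i²/L_i² = (6.626×10^-34)²/(8·1.675×10^-27) · [1²/(45.5 fm)² + 5²/(25.2 fm)² + 5²/(55.7 fm)²].
Evaluating gives E = 1.570×10^-12 J = 9.80×10^6 eV.

E = 9.80×10^6 eV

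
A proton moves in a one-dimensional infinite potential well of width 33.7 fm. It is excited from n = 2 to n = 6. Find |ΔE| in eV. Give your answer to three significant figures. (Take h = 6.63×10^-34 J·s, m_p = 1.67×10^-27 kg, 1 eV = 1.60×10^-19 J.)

E_1 = h²/(8m_pL²) = 2.897×10^-14 J.
|ΔE| = |2² − 6²|·E_1 = 32·2.897×10^-14 J = 9.270×10^-13 J = 5.79×10^6 eV.

|ΔE| = 5.79×10^6 eV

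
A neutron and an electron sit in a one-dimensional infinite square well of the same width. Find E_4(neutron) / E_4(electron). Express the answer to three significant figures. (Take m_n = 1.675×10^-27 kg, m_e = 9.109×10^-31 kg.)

5.44×10^-4

E_n ∝ 1/m at fixed n and L, so the ratio is m_e/m_n = 9.109×10^-31/1.675×10^-27 = 5.44×10^-4.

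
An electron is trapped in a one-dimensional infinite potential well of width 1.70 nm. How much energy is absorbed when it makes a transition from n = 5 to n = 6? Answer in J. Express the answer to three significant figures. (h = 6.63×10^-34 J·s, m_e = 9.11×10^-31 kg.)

|ΔE| = 2.30×10^-19 J

E_1 = h²/(8m_eL²) = 2.087×10^-20 J.
|ΔE| = |5² − 6²|·E_1 = 11·2.087×10^-20 J = 2.30×10^-19 J.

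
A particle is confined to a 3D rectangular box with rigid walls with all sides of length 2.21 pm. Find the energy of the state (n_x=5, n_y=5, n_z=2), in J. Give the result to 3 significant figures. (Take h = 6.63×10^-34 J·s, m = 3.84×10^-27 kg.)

E = 1.58×10^-16 J

For a 3D rectangular well E = (h²/8m)·Σ n_i²/L_i² = (6.63×10^-34)²/(8·3.84×10^-27) · [5²/(2.21 pm)² + 5²/(2.21 pm)² + 2²/(2.21 pm)²].
Evaluating gives E = 1.58×10^-16 J.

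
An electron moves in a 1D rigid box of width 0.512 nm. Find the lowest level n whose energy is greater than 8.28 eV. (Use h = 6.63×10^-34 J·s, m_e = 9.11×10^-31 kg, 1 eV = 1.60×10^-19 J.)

E_1 = h²/(8m_eL²) = 2.301×10^-19 J = 1.438 eV.
Need n² > 8.28/1.438 = 5.758, i.e. n > 2.400.
The smallest integer satisfying this is n = 3.

n = 3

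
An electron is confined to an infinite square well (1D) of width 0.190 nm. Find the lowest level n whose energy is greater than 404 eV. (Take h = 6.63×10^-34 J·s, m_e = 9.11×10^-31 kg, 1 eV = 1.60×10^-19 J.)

E_1 = h²/(8m_eL²) = 1.671×10^-18 J = 10.44 eV.
Need n² > 404/10.44 = 38.70, i.e. n > 6.221.
The smallest integer satisfying this is n = 7.

n = 7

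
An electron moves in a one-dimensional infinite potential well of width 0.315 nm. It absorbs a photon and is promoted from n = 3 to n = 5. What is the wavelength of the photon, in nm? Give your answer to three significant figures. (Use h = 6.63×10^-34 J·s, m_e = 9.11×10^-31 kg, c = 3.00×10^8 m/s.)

E_1 = h²/(8m_eL²) = 6.079×10^-19 J, so ΔE = (5² − 3²)E_1 = 9.726×10^-18 J.
λ = hc/ΔE = (6.63×10^-34·3.00×10^8)/9.726×10^-18 = 2.05×10^-8 m = 20.5 nm.

λ = 20.5 nm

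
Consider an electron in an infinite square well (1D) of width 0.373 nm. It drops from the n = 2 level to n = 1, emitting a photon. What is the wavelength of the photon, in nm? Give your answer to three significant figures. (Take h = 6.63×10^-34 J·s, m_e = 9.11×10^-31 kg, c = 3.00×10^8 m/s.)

E_1 = h²/(8m_eL²) = 4.335×10^-19 J, so ΔE = (2² − 1²)E_1 = 1.300×10^-18 J.
λ = hc/ΔE = (6.63×10^-34·3.00×10^8)/1.300×10^-18 = 1.53×10^-7 m = 153 nm.

λ = 153 nm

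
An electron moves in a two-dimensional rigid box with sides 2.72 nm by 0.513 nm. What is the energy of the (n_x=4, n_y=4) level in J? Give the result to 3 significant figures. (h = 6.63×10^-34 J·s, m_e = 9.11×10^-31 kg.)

For a 2D rectangular well E = (h²/8m_e)·Σ n_i²/L_i² = (6.63×10^-34)²/(8·9.11×10^-31) · [4²/(2.72 nm)² + 4²/(0.513 nm)²].
Evaluating gives E = 3.80×10^-18 J.

E = 3.80×10^-18 J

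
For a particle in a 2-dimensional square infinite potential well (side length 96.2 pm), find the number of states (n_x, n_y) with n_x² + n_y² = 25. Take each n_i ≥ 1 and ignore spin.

The level has n_x² + n_y² = 25. The ordered positive-integer solutions are (3, 4), (4, 3).
That gives 2 states.

degeneracy = 2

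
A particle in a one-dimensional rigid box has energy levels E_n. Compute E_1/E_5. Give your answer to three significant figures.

0.0400

E_n ∝ n², so E_1/E_5 = 1²/5² = 1/25 = 0.0400.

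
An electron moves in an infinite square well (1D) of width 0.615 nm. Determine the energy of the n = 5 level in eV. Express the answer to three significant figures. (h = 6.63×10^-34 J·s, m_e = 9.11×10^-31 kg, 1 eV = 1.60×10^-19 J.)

E_5 = 24.9 eV

For an infinite well E_n = n²h²/(8m_eL²), so E_1 = h²/(8m_eL²) = (6.63×10^-34)²/(8·9.11×10^-31·(6.15×10^-10 m)²) = 1.595×10^-19 J.
Then E_5 = 5²·E_1 = 25·1.595×10^-19 J = 3.987×10^-18 J.
Converting, E_5 = 3.987×10^-18 J / (1.60×10^-19 J/eV) = 24.9 eV.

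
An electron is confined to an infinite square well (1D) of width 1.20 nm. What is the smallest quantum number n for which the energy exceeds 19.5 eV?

E_1 = h²/(8m_eL²) = 4.184×10^-20 J = 0.2612 eV.
Need n² > 19.5/0.2612 = 74.66, i.e. n > 8.641.
The smallest integer satisfying this is n = 9.

n = 9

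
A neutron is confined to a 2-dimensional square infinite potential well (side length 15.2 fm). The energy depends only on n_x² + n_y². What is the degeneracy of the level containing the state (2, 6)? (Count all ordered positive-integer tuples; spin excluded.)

degeneracy = 2

The level has n_x² + n_y² = 40. The ordered positive-integer solutions are (2, 6), (6, 2).
That gives 2 states.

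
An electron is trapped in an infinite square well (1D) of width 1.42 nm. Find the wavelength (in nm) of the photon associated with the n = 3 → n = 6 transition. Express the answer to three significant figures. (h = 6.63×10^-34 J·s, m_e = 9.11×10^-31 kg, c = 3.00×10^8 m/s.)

λ = 246 nm

E_1 = h²/(8m_eL²) = 2.991×10^-20 J, so ΔE = (6² − 3²)E_1 = 8.076×10^-19 J.
λ = hc/ΔE = (6.63×10^-34·3.00×10^8)/8.076×10^-19 = 2.46×10^-7 m = 246 nm.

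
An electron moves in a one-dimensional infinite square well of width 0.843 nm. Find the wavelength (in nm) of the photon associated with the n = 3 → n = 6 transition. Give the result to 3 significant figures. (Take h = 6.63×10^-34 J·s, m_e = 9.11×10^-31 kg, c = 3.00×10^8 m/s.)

E_1 = h²/(8m_eL²) = 8.487×10^-20 J, so ΔE = (6² − 3²)E_1 = 2.291×10^-18 J.
λ = hc/ΔE = (6.63×10^-34·3.00×10^8)/2.291×10^-18 = 8.68×10^-8 m = 86.8 nm.

λ = 86.8 nm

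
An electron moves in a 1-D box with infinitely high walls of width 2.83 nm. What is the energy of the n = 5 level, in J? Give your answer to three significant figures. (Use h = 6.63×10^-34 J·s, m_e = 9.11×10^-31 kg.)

E_5 = 1.88×10^-19 J

For an infinite well E_n = n²h²/(8m_eL²), so E_1 = h²/(8m_eL²) = (6.63×10^-34)²/(8·9.11×10^-31·(2.83×10^-9 m)²) = 7.531×10^-21 J.
Then E_5 = 5²·E_1 = 25·7.531×10^-21 J = 1.88×10^-19 J.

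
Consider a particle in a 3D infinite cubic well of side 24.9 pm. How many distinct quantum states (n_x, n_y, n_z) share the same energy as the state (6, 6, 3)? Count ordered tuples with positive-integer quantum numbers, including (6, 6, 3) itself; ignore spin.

degeneracy = 12

The level has n_x² + n_y² + n_z² = 81. The ordered positive-integer solutions are (1, 4, 8), (1, 8, 4), (3, 6, 6), (4, 1, 8), (4, 4, 7), (4, 7, 4), (4, 8, 1), (6, 3, 6), (6, 6, 3), (7, 4, 4), (8, 1, 4), (8, 4, 1).
That gives 12 states.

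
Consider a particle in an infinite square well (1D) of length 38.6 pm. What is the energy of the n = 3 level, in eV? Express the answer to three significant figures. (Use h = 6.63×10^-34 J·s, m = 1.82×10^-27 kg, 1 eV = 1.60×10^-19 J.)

For an infinite well E_n = n²h²/(8mL²), so E_1 = h²/(8mL²) = (6.63×10^-34)²/(8·1.82×10^-27·(3.86×10^-11 m)²) = 2.026×10^-20 J.
Then E_3 = 3²·E_1 = 9·2.026×10^-20 J = 1.823×10^-19 J.
Converting, E_3 = 1.823×10^-19 J / (1.60×10^-19 J/eV) = 1.14 eV.

E_3 = 1.14 eV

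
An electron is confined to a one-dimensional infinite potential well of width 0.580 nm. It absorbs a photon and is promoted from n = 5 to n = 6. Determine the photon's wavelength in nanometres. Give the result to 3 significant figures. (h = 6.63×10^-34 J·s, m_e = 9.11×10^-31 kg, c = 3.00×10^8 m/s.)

λ = 101 nm

E_1 = h²/(8m_eL²) = 1.793×10^-19 J, so ΔE = (6² − 5²)E_1 = 1.972×10^-18 J.
λ = hc/ΔE = (6.63×10^-34·3.00×10^8)/1.972×10^-18 = 1.01×10^-7 m = 101 nm.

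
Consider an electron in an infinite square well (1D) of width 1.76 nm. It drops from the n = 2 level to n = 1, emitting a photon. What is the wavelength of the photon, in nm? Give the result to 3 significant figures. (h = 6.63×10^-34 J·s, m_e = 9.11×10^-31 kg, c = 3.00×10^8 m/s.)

E_1 = h²/(8m_eL²) = 1.947×10^-20 J, so ΔE = (2² − 1²)E_1 = 5.841×10^-20 J.
λ = hc/ΔE = (6.63×10^-34·3.00×10^8)/5.841×10^-20 = 3.41×10^-6 m = 3.41×10^3 nm.

λ = 3.41×10^3 nm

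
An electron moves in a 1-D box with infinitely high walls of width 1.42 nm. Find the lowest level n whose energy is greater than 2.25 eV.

E_1 = h²/(8m_eL²) = 2.988×10^-20 J = 0.1865 eV.
Need n² > 2.25/0.1865 = 12.06, i.e. n > 3.473.
The smallest integer satisfying this is n = 4.

n = 4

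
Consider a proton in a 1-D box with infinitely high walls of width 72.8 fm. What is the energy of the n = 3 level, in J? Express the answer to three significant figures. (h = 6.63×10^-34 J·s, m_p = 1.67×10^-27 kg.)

E_3 = 5.59×10^-14 J

For an infinite well E_n = n²h²/(8m_pL²), so E_1 = h²/(8m_pL²) = (6.63×10^-34)²/(8·1.67×10^-27·(7.28×10^-14 m)²) = 6.208×10^-15 J.
Then E_3 = 3²·E_1 = 9·6.208×10^-15 J = 5.59×10^-14 J.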